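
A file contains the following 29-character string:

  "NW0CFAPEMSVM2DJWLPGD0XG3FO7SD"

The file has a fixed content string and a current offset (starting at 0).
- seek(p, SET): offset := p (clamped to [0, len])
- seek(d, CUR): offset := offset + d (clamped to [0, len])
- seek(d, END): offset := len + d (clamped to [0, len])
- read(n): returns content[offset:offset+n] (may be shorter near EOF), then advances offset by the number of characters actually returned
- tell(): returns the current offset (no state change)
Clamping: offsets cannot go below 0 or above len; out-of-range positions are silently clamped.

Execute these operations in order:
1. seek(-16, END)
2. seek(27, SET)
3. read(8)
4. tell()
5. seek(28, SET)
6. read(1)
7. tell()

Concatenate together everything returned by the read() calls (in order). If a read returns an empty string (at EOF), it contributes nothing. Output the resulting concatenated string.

After 1 (seek(-16, END)): offset=13
After 2 (seek(27, SET)): offset=27
After 3 (read(8)): returned 'SD', offset=29
After 4 (tell()): offset=29
After 5 (seek(28, SET)): offset=28
After 6 (read(1)): returned 'D', offset=29
After 7 (tell()): offset=29

Answer: SDD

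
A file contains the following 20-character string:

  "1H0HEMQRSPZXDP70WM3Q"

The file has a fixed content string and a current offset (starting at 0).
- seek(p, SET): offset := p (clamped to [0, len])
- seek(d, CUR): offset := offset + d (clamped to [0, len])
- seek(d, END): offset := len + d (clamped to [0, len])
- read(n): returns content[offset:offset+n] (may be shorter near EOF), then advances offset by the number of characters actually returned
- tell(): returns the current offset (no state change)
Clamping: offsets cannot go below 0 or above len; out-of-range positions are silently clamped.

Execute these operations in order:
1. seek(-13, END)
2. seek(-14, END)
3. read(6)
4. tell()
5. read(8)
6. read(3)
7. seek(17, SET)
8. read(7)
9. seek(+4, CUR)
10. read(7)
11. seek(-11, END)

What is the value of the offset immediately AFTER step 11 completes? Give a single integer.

After 1 (seek(-13, END)): offset=7
After 2 (seek(-14, END)): offset=6
After 3 (read(6)): returned 'QRSPZX', offset=12
After 4 (tell()): offset=12
After 5 (read(8)): returned 'DP70WM3Q', offset=20
After 6 (read(3)): returned '', offset=20
After 7 (seek(17, SET)): offset=17
After 8 (read(7)): returned 'M3Q', offset=20
After 9 (seek(+4, CUR)): offset=20
After 10 (read(7)): returned '', offset=20
After 11 (seek(-11, END)): offset=9

Answer: 9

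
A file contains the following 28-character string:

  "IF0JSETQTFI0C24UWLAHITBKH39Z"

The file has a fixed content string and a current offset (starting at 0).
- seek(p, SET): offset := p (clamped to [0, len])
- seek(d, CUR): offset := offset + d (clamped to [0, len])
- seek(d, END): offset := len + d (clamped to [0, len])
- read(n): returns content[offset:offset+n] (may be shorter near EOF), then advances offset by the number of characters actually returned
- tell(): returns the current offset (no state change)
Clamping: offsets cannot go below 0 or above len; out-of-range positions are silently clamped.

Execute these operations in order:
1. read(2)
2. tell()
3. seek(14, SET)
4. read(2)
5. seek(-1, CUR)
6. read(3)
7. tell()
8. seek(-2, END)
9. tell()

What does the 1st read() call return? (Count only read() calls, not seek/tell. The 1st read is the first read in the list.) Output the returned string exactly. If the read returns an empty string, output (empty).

After 1 (read(2)): returned 'IF', offset=2
After 2 (tell()): offset=2
After 3 (seek(14, SET)): offset=14
After 4 (read(2)): returned '4U', offset=16
After 5 (seek(-1, CUR)): offset=15
After 6 (read(3)): returned 'UWL', offset=18
After 7 (tell()): offset=18
After 8 (seek(-2, END)): offset=26
After 9 (tell()): offset=26

Answer: IF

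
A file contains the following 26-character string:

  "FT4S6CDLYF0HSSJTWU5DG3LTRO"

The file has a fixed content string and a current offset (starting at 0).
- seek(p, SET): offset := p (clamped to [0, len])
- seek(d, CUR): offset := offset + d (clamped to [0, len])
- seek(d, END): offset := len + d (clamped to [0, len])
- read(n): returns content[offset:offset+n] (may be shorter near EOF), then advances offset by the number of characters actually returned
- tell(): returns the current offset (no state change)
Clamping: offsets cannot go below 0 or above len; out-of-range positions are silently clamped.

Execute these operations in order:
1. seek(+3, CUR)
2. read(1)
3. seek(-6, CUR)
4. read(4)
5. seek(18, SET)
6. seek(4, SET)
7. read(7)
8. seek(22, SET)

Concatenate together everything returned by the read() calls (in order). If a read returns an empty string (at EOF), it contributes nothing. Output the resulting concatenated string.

After 1 (seek(+3, CUR)): offset=3
After 2 (read(1)): returned 'S', offset=4
After 3 (seek(-6, CUR)): offset=0
After 4 (read(4)): returned 'FT4S', offset=4
After 5 (seek(18, SET)): offset=18
After 6 (seek(4, SET)): offset=4
After 7 (read(7)): returned '6CDLYF0', offset=11
After 8 (seek(22, SET)): offset=22

Answer: SFT4S6CDLYF0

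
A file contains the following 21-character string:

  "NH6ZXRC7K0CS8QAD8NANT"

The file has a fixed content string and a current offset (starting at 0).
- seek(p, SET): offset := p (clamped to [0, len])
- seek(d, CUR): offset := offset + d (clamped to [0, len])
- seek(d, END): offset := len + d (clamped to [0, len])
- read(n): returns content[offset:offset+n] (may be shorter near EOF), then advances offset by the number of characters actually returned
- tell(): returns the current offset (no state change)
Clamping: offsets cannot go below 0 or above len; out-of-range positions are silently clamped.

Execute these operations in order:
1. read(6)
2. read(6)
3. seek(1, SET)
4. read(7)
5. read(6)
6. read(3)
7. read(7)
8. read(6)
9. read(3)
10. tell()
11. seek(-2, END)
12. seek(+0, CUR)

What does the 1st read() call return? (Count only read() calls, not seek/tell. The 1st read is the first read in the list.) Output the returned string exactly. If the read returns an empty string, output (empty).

Answer: NH6ZXR

Derivation:
After 1 (read(6)): returned 'NH6ZXR', offset=6
After 2 (read(6)): returned 'C7K0CS', offset=12
After 3 (seek(1, SET)): offset=1
After 4 (read(7)): returned 'H6ZXRC7', offset=8
After 5 (read(6)): returned 'K0CS8Q', offset=14
After 6 (read(3)): returned 'AD8', offset=17
After 7 (read(7)): returned 'NANT', offset=21
After 8 (read(6)): returned '', offset=21
After 9 (read(3)): returned '', offset=21
After 10 (tell()): offset=21
After 11 (seek(-2, END)): offset=19
After 12 (seek(+0, CUR)): offset=19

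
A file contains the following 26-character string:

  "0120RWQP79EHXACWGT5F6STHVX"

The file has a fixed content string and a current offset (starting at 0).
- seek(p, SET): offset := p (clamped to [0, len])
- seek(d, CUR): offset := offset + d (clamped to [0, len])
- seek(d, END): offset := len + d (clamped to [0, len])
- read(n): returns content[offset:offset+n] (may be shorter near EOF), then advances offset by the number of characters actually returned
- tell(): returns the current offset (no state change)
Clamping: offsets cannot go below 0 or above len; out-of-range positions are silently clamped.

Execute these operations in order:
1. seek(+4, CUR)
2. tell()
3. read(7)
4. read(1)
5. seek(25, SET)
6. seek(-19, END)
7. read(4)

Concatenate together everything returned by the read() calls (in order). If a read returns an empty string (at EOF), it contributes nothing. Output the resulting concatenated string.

After 1 (seek(+4, CUR)): offset=4
After 2 (tell()): offset=4
After 3 (read(7)): returned 'RWQP79E', offset=11
After 4 (read(1)): returned 'H', offset=12
After 5 (seek(25, SET)): offset=25
After 6 (seek(-19, END)): offset=7
After 7 (read(4)): returned 'P79E', offset=11

Answer: RWQP79EHP79E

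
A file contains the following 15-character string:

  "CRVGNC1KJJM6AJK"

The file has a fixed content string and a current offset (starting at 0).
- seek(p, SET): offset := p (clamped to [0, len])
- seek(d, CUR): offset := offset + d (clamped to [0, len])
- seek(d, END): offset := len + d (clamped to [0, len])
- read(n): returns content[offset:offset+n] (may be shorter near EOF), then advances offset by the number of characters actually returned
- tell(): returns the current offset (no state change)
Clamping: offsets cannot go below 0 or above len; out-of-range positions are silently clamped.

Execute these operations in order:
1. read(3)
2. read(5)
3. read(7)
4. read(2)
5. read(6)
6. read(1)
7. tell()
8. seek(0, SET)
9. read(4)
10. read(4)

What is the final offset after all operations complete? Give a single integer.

After 1 (read(3)): returned 'CRV', offset=3
After 2 (read(5)): returned 'GNC1K', offset=8
After 3 (read(7)): returned 'JJM6AJK', offset=15
After 4 (read(2)): returned '', offset=15
After 5 (read(6)): returned '', offset=15
After 6 (read(1)): returned '', offset=15
After 7 (tell()): offset=15
After 8 (seek(0, SET)): offset=0
After 9 (read(4)): returned 'CRVG', offset=4
After 10 (read(4)): returned 'NC1K', offset=8

Answer: 8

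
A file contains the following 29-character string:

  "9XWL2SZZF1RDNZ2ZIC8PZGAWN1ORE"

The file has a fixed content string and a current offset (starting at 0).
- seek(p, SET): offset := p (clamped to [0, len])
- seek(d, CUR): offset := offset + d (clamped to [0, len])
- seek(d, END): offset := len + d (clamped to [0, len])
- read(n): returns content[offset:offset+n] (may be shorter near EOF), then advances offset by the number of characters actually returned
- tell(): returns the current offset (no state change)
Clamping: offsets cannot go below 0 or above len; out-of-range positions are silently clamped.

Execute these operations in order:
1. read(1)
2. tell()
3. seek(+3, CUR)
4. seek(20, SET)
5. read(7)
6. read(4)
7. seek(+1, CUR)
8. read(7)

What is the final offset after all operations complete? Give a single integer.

After 1 (read(1)): returned '9', offset=1
After 2 (tell()): offset=1
After 3 (seek(+3, CUR)): offset=4
After 4 (seek(20, SET)): offset=20
After 5 (read(7)): returned 'ZGAWN1O', offset=27
After 6 (read(4)): returned 'RE', offset=29
After 7 (seek(+1, CUR)): offset=29
After 8 (read(7)): returned '', offset=29

Answer: 29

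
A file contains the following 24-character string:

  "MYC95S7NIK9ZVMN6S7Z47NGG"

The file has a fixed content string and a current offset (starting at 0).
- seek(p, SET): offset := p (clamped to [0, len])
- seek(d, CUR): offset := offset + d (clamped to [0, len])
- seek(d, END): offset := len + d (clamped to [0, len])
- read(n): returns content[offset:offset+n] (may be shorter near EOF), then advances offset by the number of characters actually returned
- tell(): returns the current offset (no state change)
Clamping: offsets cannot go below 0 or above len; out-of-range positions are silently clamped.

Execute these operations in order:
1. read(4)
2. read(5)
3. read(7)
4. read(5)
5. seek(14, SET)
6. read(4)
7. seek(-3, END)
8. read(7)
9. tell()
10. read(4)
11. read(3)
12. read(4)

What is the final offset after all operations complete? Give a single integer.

Answer: 24

Derivation:
After 1 (read(4)): returned 'MYC9', offset=4
After 2 (read(5)): returned '5S7NI', offset=9
After 3 (read(7)): returned 'K9ZVMN6', offset=16
After 4 (read(5)): returned 'S7Z47', offset=21
After 5 (seek(14, SET)): offset=14
After 6 (read(4)): returned 'N6S7', offset=18
After 7 (seek(-3, END)): offset=21
After 8 (read(7)): returned 'NGG', offset=24
After 9 (tell()): offset=24
After 10 (read(4)): returned '', offset=24
After 11 (read(3)): returned '', offset=24
After 12 (read(4)): returned '', offset=24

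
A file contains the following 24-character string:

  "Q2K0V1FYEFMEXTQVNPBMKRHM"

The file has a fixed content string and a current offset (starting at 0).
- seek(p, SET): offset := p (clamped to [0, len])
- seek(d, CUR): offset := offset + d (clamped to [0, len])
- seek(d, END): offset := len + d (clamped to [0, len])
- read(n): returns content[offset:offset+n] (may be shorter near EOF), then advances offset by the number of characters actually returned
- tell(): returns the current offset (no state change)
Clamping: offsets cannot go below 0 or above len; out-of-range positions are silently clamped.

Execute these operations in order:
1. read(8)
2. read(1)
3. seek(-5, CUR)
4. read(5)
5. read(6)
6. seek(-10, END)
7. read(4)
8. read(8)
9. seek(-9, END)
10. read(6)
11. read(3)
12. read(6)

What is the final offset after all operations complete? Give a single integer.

After 1 (read(8)): returned 'Q2K0V1FY', offset=8
After 2 (read(1)): returned 'E', offset=9
After 3 (seek(-5, CUR)): offset=4
After 4 (read(5)): returned 'V1FYE', offset=9
After 5 (read(6)): returned 'FMEXTQ', offset=15
After 6 (seek(-10, END)): offset=14
After 7 (read(4)): returned 'QVNP', offset=18
After 8 (read(8)): returned 'BMKRHM', offset=24
After 9 (seek(-9, END)): offset=15
After 10 (read(6)): returned 'VNPBMK', offset=21
After 11 (read(3)): returned 'RHM', offset=24
After 12 (read(6)): returned '', offset=24

Answer: 24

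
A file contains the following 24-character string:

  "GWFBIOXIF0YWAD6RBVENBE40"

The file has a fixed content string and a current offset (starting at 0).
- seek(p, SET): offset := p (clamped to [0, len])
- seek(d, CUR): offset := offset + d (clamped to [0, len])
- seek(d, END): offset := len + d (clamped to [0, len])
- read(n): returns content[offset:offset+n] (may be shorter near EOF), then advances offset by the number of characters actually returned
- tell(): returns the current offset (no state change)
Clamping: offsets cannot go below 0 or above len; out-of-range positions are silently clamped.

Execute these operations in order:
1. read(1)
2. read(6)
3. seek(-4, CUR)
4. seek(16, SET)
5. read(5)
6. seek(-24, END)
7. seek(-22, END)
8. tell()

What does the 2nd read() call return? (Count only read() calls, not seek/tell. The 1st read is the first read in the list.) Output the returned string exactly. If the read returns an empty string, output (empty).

After 1 (read(1)): returned 'G', offset=1
After 2 (read(6)): returned 'WFBIOX', offset=7
After 3 (seek(-4, CUR)): offset=3
After 4 (seek(16, SET)): offset=16
After 5 (read(5)): returned 'BVENB', offset=21
After 6 (seek(-24, END)): offset=0
After 7 (seek(-22, END)): offset=2
After 8 (tell()): offset=2

Answer: WFBIOX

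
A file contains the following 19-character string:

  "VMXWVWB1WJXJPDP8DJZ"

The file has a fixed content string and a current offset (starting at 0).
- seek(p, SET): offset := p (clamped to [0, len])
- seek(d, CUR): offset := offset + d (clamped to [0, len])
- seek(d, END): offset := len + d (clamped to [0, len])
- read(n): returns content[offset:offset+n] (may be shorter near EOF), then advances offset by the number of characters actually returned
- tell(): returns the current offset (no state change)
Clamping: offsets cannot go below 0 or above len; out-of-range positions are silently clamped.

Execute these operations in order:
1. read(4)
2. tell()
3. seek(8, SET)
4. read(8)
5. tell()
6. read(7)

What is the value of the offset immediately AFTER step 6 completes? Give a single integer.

Answer: 19

Derivation:
After 1 (read(4)): returned 'VMXW', offset=4
After 2 (tell()): offset=4
After 3 (seek(8, SET)): offset=8
After 4 (read(8)): returned 'WJXJPDP8', offset=16
After 5 (tell()): offset=16
After 6 (read(7)): returned 'DJZ', offset=19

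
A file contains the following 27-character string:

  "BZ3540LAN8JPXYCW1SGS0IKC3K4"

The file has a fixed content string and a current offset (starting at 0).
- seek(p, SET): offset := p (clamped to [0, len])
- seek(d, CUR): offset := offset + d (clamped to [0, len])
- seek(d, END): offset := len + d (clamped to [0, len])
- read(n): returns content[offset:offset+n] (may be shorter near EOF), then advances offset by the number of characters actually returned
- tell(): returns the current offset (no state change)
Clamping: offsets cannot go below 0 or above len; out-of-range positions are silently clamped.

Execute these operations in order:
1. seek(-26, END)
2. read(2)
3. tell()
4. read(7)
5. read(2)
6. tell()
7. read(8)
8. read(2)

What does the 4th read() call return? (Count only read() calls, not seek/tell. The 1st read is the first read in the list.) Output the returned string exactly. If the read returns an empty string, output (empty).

After 1 (seek(-26, END)): offset=1
After 2 (read(2)): returned 'Z3', offset=3
After 3 (tell()): offset=3
After 4 (read(7)): returned '540LAN8', offset=10
After 5 (read(2)): returned 'JP', offset=12
After 6 (tell()): offset=12
After 7 (read(8)): returned 'XYCW1SGS', offset=20
After 8 (read(2)): returned '0I', offset=22

Answer: XYCW1SGS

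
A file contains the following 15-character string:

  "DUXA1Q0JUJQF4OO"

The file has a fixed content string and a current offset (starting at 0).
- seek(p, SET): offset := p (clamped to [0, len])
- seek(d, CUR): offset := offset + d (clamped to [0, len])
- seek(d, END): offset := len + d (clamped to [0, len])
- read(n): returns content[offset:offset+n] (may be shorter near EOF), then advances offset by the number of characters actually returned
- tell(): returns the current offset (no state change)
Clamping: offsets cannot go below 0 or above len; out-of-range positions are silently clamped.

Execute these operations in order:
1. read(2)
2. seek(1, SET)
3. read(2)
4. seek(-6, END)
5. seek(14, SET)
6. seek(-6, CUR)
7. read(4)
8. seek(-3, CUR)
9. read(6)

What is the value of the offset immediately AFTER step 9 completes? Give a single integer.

After 1 (read(2)): returned 'DU', offset=2
After 2 (seek(1, SET)): offset=1
After 3 (read(2)): returned 'UX', offset=3
After 4 (seek(-6, END)): offset=9
After 5 (seek(14, SET)): offset=14
After 6 (seek(-6, CUR)): offset=8
After 7 (read(4)): returned 'UJQF', offset=12
After 8 (seek(-3, CUR)): offset=9
After 9 (read(6)): returned 'JQF4OO', offset=15

Answer: 15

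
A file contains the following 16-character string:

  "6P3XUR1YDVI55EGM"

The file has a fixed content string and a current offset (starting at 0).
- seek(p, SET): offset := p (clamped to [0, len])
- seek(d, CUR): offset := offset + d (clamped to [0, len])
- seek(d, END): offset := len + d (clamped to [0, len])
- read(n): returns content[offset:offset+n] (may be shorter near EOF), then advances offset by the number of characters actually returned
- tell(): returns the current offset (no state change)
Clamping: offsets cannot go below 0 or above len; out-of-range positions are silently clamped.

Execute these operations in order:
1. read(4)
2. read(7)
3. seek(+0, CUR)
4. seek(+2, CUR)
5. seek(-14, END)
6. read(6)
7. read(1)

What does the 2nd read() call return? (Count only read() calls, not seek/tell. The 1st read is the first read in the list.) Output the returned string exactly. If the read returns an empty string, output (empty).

Answer: UR1YDVI

Derivation:
After 1 (read(4)): returned '6P3X', offset=4
After 2 (read(7)): returned 'UR1YDVI', offset=11
After 3 (seek(+0, CUR)): offset=11
After 4 (seek(+2, CUR)): offset=13
After 5 (seek(-14, END)): offset=2
After 6 (read(6)): returned '3XUR1Y', offset=8
After 7 (read(1)): returned 'D', offset=9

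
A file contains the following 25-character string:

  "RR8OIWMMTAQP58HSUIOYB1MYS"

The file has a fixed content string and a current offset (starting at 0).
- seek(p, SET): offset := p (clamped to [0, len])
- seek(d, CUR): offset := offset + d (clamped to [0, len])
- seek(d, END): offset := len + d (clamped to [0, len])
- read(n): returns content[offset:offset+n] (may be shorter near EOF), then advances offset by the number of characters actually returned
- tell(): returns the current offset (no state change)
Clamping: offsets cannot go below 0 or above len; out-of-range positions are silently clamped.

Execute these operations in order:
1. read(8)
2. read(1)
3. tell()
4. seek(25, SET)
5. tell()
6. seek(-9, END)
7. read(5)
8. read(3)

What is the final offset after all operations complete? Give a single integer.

Answer: 24

Derivation:
After 1 (read(8)): returned 'RR8OIWMM', offset=8
After 2 (read(1)): returned 'T', offset=9
After 3 (tell()): offset=9
After 4 (seek(25, SET)): offset=25
After 5 (tell()): offset=25
After 6 (seek(-9, END)): offset=16
After 7 (read(5)): returned 'UIOYB', offset=21
After 8 (read(3)): returned '1MY', offset=24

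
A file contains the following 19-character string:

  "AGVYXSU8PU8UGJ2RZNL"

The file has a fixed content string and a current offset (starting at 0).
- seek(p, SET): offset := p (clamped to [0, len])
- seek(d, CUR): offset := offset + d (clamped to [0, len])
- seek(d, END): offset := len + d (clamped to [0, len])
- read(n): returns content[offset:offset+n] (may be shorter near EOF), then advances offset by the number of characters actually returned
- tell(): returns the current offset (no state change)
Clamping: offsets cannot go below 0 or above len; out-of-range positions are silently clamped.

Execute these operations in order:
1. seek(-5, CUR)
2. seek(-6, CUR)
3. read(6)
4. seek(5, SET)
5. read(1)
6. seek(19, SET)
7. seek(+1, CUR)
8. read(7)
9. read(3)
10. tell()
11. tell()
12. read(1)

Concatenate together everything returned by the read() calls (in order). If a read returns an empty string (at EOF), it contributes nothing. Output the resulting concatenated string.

Answer: AGVYXSS

Derivation:
After 1 (seek(-5, CUR)): offset=0
After 2 (seek(-6, CUR)): offset=0
After 3 (read(6)): returned 'AGVYXS', offset=6
After 4 (seek(5, SET)): offset=5
After 5 (read(1)): returned 'S', offset=6
After 6 (seek(19, SET)): offset=19
After 7 (seek(+1, CUR)): offset=19
After 8 (read(7)): returned '', offset=19
After 9 (read(3)): returned '', offset=19
After 10 (tell()): offset=19
After 11 (tell()): offset=19
After 12 (read(1)): returned '', offset=19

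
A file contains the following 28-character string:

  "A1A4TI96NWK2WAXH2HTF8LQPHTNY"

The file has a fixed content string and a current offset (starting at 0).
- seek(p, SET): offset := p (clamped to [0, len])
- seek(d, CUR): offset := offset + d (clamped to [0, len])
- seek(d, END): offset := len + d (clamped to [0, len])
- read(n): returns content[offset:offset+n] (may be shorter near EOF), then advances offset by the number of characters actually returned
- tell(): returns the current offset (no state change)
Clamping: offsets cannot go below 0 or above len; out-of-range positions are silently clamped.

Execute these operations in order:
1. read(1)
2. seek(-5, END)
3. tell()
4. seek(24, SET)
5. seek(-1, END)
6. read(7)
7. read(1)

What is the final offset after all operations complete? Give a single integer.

Answer: 28

Derivation:
After 1 (read(1)): returned 'A', offset=1
After 2 (seek(-5, END)): offset=23
After 3 (tell()): offset=23
After 4 (seek(24, SET)): offset=24
After 5 (seek(-1, END)): offset=27
After 6 (read(7)): returned 'Y', offset=28
After 7 (read(1)): returned '', offset=28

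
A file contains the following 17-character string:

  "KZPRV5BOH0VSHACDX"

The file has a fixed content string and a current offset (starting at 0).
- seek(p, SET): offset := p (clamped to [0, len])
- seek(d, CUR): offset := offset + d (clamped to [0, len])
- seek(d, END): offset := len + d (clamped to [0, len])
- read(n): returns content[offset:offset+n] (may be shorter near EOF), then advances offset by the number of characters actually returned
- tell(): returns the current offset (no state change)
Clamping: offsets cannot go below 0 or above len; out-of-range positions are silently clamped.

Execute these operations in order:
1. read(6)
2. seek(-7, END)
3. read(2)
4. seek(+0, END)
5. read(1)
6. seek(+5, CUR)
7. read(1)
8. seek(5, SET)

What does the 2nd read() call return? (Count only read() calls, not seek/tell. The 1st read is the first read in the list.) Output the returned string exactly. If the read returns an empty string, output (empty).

After 1 (read(6)): returned 'KZPRV5', offset=6
After 2 (seek(-7, END)): offset=10
After 3 (read(2)): returned 'VS', offset=12
After 4 (seek(+0, END)): offset=17
After 5 (read(1)): returned '', offset=17
After 6 (seek(+5, CUR)): offset=17
After 7 (read(1)): returned '', offset=17
After 8 (seek(5, SET)): offset=5

Answer: VS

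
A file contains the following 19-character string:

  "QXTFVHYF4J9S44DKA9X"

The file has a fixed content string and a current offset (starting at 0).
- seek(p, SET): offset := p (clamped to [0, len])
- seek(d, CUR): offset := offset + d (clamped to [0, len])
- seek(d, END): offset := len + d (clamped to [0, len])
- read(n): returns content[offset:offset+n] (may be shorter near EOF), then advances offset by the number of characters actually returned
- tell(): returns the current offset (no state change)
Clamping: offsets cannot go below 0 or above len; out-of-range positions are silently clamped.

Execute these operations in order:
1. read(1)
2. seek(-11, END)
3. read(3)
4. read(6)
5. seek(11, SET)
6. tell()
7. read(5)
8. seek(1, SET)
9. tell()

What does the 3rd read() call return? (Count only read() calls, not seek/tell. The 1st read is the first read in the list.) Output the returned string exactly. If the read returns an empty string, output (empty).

After 1 (read(1)): returned 'Q', offset=1
After 2 (seek(-11, END)): offset=8
After 3 (read(3)): returned '4J9', offset=11
After 4 (read(6)): returned 'S44DKA', offset=17
After 5 (seek(11, SET)): offset=11
After 6 (tell()): offset=11
After 7 (read(5)): returned 'S44DK', offset=16
After 8 (seek(1, SET)): offset=1
After 9 (tell()): offset=1

Answer: S44DKA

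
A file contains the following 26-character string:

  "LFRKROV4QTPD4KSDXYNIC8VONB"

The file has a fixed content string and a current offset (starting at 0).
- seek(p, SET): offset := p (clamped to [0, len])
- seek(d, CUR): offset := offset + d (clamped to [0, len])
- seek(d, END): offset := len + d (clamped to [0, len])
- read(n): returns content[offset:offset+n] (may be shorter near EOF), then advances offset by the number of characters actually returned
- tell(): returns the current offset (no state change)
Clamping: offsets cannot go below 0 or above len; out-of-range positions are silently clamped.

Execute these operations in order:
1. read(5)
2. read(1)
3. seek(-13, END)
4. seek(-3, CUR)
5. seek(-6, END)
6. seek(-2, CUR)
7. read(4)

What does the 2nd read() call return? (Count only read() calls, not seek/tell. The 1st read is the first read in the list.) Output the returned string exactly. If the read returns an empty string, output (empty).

Answer: O

Derivation:
After 1 (read(5)): returned 'LFRKR', offset=5
After 2 (read(1)): returned 'O', offset=6
After 3 (seek(-13, END)): offset=13
After 4 (seek(-3, CUR)): offset=10
After 5 (seek(-6, END)): offset=20
After 6 (seek(-2, CUR)): offset=18
After 7 (read(4)): returned 'NIC8', offset=22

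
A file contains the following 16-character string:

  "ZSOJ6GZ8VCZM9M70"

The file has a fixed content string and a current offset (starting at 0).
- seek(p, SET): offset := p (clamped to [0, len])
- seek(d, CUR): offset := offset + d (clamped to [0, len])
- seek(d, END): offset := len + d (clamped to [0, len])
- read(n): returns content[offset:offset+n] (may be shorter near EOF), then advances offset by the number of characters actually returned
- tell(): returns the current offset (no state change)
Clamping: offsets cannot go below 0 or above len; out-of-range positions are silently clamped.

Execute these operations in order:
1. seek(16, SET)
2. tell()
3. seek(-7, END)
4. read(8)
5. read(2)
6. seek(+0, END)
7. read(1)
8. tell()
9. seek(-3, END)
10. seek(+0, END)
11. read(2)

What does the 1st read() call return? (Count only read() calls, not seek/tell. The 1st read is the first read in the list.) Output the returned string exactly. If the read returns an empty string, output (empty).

After 1 (seek(16, SET)): offset=16
After 2 (tell()): offset=16
After 3 (seek(-7, END)): offset=9
After 4 (read(8)): returned 'CZM9M70', offset=16
After 5 (read(2)): returned '', offset=16
After 6 (seek(+0, END)): offset=16
After 7 (read(1)): returned '', offset=16
After 8 (tell()): offset=16
After 9 (seek(-3, END)): offset=13
After 10 (seek(+0, END)): offset=16
After 11 (read(2)): returned '', offset=16

Answer: CZM9M70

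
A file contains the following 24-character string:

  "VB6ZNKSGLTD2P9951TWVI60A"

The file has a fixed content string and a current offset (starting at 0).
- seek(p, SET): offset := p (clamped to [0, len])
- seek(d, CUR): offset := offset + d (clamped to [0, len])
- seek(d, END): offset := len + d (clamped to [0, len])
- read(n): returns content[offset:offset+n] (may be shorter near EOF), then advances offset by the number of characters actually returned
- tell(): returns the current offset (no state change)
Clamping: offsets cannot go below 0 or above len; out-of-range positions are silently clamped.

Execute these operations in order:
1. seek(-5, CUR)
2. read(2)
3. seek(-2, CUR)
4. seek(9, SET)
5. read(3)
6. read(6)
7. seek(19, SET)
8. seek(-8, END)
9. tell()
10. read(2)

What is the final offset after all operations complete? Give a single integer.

After 1 (seek(-5, CUR)): offset=0
After 2 (read(2)): returned 'VB', offset=2
After 3 (seek(-2, CUR)): offset=0
After 4 (seek(9, SET)): offset=9
After 5 (read(3)): returned 'TD2', offset=12
After 6 (read(6)): returned 'P9951T', offset=18
After 7 (seek(19, SET)): offset=19
After 8 (seek(-8, END)): offset=16
After 9 (tell()): offset=16
After 10 (read(2)): returned '1T', offset=18

Answer: 18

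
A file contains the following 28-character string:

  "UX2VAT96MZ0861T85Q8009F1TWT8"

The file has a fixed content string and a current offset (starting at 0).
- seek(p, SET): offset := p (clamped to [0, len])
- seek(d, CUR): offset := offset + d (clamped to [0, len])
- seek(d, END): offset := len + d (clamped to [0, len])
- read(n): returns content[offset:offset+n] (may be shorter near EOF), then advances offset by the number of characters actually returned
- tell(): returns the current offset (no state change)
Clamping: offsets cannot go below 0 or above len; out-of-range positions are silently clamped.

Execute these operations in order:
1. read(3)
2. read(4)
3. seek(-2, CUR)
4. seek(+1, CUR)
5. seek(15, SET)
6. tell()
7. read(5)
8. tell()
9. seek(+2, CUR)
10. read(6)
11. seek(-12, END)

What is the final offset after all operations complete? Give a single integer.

Answer: 16

Derivation:
After 1 (read(3)): returned 'UX2', offset=3
After 2 (read(4)): returned 'VAT9', offset=7
After 3 (seek(-2, CUR)): offset=5
After 4 (seek(+1, CUR)): offset=6
After 5 (seek(15, SET)): offset=15
After 6 (tell()): offset=15
After 7 (read(5)): returned '85Q80', offset=20
After 8 (tell()): offset=20
After 9 (seek(+2, CUR)): offset=22
After 10 (read(6)): returned 'F1TWT8', offset=28
After 11 (seek(-12, END)): offset=16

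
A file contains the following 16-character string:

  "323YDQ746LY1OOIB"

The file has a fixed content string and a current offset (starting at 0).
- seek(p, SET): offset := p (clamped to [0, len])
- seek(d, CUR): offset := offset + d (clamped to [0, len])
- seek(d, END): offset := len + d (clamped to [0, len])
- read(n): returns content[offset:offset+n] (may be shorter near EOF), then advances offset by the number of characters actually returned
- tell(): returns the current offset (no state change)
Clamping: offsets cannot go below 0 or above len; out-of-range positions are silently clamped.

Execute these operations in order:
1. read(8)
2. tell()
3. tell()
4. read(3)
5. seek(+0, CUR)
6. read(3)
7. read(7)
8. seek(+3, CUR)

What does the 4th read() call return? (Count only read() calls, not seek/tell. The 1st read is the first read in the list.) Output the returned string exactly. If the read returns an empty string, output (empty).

After 1 (read(8)): returned '323YDQ74', offset=8
After 2 (tell()): offset=8
After 3 (tell()): offset=8
After 4 (read(3)): returned '6LY', offset=11
After 5 (seek(+0, CUR)): offset=11
After 6 (read(3)): returned '1OO', offset=14
After 7 (read(7)): returned 'IB', offset=16
After 8 (seek(+3, CUR)): offset=16

Answer: IB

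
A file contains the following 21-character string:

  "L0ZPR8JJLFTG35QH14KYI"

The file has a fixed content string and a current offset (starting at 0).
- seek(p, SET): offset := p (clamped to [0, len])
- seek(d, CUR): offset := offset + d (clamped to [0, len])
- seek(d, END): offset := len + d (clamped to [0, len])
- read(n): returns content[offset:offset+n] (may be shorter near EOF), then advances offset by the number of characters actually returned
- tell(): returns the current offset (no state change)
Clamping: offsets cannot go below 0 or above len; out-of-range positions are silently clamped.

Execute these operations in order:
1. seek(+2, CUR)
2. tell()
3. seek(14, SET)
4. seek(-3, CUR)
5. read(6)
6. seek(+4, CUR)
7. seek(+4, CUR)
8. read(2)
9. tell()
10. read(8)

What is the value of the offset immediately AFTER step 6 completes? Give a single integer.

Answer: 21

Derivation:
After 1 (seek(+2, CUR)): offset=2
After 2 (tell()): offset=2
After 3 (seek(14, SET)): offset=14
After 4 (seek(-3, CUR)): offset=11
After 5 (read(6)): returned 'G35QH1', offset=17
After 6 (seek(+4, CUR)): offset=21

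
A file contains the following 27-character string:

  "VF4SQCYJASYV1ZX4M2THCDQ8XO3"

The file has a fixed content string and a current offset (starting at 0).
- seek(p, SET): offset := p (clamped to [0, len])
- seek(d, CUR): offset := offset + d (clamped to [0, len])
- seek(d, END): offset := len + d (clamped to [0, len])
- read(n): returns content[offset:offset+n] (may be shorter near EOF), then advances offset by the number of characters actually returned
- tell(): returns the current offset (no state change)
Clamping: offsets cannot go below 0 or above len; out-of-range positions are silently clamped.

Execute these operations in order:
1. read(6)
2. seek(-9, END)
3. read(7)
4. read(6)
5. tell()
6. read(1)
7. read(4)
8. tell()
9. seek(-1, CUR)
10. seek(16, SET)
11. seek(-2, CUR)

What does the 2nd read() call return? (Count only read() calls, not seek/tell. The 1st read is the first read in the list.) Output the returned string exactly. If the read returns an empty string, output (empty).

Answer: THCDQ8X

Derivation:
After 1 (read(6)): returned 'VF4SQC', offset=6
After 2 (seek(-9, END)): offset=18
After 3 (read(7)): returned 'THCDQ8X', offset=25
After 4 (read(6)): returned 'O3', offset=27
After 5 (tell()): offset=27
After 6 (read(1)): returned '', offset=27
After 7 (read(4)): returned '', offset=27
After 8 (tell()): offset=27
After 9 (seek(-1, CUR)): offset=26
After 10 (seek(16, SET)): offset=16
After 11 (seek(-2, CUR)): offset=14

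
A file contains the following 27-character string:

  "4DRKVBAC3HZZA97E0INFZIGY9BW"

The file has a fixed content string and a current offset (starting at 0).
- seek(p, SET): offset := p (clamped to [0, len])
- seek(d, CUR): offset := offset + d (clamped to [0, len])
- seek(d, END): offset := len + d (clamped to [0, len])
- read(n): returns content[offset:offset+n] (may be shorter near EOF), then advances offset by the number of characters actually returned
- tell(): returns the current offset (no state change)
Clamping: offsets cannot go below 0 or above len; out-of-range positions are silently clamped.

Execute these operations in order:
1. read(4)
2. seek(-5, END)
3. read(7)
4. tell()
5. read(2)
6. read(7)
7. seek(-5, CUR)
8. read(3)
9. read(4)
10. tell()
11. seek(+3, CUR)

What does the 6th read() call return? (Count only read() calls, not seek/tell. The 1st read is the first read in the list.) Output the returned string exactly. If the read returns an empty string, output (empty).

Answer: BW

Derivation:
After 1 (read(4)): returned '4DRK', offset=4
After 2 (seek(-5, END)): offset=22
After 3 (read(7)): returned 'GY9BW', offset=27
After 4 (tell()): offset=27
After 5 (read(2)): returned '', offset=27
After 6 (read(7)): returned '', offset=27
After 7 (seek(-5, CUR)): offset=22
After 8 (read(3)): returned 'GY9', offset=25
After 9 (read(4)): returned 'BW', offset=27
After 10 (tell()): offset=27
After 11 (seek(+3, CUR)): offset=27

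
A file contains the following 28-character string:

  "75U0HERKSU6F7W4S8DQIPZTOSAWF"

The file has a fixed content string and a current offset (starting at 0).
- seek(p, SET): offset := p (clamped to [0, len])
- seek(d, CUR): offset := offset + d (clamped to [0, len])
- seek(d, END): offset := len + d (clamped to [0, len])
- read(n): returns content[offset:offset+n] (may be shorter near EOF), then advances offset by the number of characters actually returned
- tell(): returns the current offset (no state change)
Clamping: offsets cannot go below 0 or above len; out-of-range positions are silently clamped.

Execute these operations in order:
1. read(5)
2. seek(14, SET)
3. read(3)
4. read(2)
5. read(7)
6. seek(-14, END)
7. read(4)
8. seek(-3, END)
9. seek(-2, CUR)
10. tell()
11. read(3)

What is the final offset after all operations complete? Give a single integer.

Answer: 26

Derivation:
After 1 (read(5)): returned '75U0H', offset=5
After 2 (seek(14, SET)): offset=14
After 3 (read(3)): returned '4S8', offset=17
After 4 (read(2)): returned 'DQ', offset=19
After 5 (read(7)): returned 'IPZTOSA', offset=26
After 6 (seek(-14, END)): offset=14
After 7 (read(4)): returned '4S8D', offset=18
After 8 (seek(-3, END)): offset=25
After 9 (seek(-2, CUR)): offset=23
After 10 (tell()): offset=23
After 11 (read(3)): returned 'OSA', offset=26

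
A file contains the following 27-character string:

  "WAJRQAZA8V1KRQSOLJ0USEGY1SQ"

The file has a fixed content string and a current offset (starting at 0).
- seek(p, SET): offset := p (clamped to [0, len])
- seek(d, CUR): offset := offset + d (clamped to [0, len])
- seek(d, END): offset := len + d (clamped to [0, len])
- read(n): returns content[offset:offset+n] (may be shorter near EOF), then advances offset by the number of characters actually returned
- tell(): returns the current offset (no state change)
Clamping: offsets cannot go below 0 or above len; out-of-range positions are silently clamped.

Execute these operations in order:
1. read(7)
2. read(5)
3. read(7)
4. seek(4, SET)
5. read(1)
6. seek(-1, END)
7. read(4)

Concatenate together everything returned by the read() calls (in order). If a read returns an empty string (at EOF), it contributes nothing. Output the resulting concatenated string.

After 1 (read(7)): returned 'WAJRQAZ', offset=7
After 2 (read(5)): returned 'A8V1K', offset=12
After 3 (read(7)): returned 'RQSOLJ0', offset=19
After 4 (seek(4, SET)): offset=4
After 5 (read(1)): returned 'Q', offset=5
After 6 (seek(-1, END)): offset=26
After 7 (read(4)): returned 'Q', offset=27

Answer: WAJRQAZA8V1KRQSOLJ0QQ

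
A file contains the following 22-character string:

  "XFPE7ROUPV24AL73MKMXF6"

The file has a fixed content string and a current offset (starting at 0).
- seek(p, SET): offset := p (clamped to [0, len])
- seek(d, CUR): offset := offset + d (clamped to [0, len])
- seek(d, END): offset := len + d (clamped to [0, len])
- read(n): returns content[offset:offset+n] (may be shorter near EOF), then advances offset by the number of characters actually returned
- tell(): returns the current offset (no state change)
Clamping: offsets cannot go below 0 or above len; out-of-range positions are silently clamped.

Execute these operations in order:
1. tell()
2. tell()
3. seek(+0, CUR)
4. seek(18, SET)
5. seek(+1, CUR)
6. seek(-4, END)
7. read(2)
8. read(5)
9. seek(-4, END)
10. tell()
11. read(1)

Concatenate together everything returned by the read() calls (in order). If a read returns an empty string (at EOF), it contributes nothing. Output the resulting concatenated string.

Answer: MXF6M

Derivation:
After 1 (tell()): offset=0
After 2 (tell()): offset=0
After 3 (seek(+0, CUR)): offset=0
After 4 (seek(18, SET)): offset=18
After 5 (seek(+1, CUR)): offset=19
After 6 (seek(-4, END)): offset=18
After 7 (read(2)): returned 'MX', offset=20
After 8 (read(5)): returned 'F6', offset=22
After 9 (seek(-4, END)): offset=18
After 10 (tell()): offset=18
After 11 (read(1)): returned 'M', offset=19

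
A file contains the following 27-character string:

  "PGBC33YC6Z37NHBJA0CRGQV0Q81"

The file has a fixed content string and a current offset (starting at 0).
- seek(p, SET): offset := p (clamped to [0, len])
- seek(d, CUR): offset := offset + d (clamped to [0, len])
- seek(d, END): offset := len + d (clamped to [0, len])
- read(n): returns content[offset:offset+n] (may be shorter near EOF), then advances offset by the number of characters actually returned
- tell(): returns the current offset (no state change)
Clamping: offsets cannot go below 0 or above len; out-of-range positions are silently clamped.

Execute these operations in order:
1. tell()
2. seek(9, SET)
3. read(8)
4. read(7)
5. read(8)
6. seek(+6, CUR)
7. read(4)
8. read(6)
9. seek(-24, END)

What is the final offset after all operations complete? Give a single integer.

Answer: 3

Derivation:
After 1 (tell()): offset=0
After 2 (seek(9, SET)): offset=9
After 3 (read(8)): returned 'Z37NHBJA', offset=17
After 4 (read(7)): returned '0CRGQV0', offset=24
After 5 (read(8)): returned 'Q81', offset=27
After 6 (seek(+6, CUR)): offset=27
After 7 (read(4)): returned '', offset=27
After 8 (read(6)): returned '', offset=27
After 9 (seek(-24, END)): offset=3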